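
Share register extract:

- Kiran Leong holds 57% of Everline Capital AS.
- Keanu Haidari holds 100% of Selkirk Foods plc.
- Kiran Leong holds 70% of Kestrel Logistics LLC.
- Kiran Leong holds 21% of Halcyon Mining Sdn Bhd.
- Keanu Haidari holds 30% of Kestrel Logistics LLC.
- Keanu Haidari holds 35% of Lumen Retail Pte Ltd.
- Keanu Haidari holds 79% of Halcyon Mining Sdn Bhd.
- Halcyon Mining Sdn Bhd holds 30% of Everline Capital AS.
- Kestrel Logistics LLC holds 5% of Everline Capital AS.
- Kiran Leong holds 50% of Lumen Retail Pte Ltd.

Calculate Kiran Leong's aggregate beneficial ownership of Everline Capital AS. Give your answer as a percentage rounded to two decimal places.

66.80%

Kiran reaches Everline along 3 paths.
Via Halcyon: 21% × 30% = 6.3%.
Direct stake: 57% = 57%.
Via Kestrel: 70% × 5% = 3.5%.
Total: 6.3% + 57% + 3.5% = 66.8%.
Rounded: 66.80%.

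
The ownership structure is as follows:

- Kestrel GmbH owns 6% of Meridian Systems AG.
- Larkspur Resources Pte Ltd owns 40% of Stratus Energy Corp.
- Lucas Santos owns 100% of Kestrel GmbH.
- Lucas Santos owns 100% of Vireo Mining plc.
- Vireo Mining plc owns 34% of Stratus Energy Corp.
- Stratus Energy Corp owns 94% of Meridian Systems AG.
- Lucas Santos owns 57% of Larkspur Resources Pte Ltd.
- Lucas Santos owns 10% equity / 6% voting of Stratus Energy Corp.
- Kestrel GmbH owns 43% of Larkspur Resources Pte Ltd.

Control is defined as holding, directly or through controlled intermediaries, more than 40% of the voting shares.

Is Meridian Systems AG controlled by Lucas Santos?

Yes

Lucas holds 100% of Kestrel, so Lucas controls Kestrel.
Kestrel and Lucas together hold 43% + 57% = 100% of Larkspur, so Lucas controls Larkspur.
Lucas holds 100% of Vireo, so Lucas controls Vireo.
Vireo and Lucas and Larkspur together hold 34% + 6% + 40% = 80% of Stratus, so Lucas controls Stratus.
Stratus and Kestrel together hold 94% + 6% = 100% of Meridian, so Lucas controls Meridian.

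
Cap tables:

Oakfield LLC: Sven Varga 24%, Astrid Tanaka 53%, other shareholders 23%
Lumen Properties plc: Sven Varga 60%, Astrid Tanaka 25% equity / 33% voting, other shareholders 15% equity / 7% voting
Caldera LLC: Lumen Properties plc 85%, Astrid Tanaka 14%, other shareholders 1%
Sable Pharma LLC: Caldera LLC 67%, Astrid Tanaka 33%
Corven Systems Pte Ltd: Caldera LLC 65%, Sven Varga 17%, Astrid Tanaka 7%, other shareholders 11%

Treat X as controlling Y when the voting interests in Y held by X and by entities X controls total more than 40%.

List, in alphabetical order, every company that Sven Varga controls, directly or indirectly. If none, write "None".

Sven holds 60% of Lumen, so Sven controls Lumen.
Lumen holds 85% of Caldera, so Sven controls Caldera.
Caldera holds 67% of Sable, so Sven controls Sable.
Caldera and Sven together hold 65% + 17% = 82% of Corven, so Sven controls Corven.
No other company's threshold is met.

Caldera LLC, Corven Systems Pte Ltd, Lumen Properties plc, Sable Pharma LLC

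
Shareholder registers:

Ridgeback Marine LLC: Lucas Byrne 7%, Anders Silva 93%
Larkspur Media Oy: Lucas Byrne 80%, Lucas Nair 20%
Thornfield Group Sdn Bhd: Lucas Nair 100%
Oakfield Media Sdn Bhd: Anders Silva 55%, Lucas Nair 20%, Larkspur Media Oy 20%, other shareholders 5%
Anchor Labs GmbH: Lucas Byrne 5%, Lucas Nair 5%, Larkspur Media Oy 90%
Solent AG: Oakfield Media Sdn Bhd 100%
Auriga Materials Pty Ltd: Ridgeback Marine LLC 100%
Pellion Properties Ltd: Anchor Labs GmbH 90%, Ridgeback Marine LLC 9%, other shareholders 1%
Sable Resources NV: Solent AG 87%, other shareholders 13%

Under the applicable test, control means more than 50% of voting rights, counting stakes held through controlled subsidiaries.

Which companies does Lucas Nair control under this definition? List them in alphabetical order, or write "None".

Lucas Nair holds 100% of Thornfield, so Lucas Nair controls Thornfield.
No other company's threshold is met.

Thornfield Group Sdn Bhd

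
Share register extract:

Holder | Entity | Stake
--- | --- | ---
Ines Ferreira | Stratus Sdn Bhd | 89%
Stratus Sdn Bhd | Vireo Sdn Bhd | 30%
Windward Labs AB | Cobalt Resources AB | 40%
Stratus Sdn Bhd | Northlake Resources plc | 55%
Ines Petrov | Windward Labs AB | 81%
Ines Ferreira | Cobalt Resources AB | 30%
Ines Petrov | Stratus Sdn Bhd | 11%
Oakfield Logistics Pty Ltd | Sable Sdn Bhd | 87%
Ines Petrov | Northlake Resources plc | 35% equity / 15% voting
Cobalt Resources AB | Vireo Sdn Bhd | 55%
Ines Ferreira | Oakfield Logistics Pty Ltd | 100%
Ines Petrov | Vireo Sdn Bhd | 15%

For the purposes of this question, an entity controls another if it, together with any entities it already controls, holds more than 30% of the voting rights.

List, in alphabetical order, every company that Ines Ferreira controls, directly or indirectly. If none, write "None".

Northlake Resources plc, Oakfield Logistics Pty Ltd, Sable Sdn Bhd, Stratus Sdn Bhd

Ines Ferreira holds 89% of Stratus, so Ines Ferreira controls Stratus.
Stratus holds 55% of Northlake, so Ines Ferreira controls Northlake.
Ines Ferreira holds 100% of Oakfield, so Ines Ferreira controls Oakfield.
Oakfield holds 87% of Sable, so Ines Ferreira controls Sable.
No other company's threshold is met.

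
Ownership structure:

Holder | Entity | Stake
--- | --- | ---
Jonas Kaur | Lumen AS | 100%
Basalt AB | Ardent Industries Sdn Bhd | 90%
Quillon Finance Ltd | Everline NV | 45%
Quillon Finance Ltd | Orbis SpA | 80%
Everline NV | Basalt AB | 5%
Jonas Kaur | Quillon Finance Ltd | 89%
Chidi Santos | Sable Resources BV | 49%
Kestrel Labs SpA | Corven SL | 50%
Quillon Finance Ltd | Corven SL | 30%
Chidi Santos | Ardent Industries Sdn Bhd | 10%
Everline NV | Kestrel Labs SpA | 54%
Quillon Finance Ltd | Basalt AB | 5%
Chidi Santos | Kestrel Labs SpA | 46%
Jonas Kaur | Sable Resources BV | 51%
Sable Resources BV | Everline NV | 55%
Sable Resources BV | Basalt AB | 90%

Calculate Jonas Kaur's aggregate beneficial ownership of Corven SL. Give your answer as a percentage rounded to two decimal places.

Jonas reaches Corven along 3 paths.
Via Sable → Everline → Kestrel: 51% × 55% × 54% × 50% = 7.5735%.
Via Quillon → Everline → Kestrel: 89% × 45% × 54% × 50% = 10.8135%.
Via Quillon: 89% × 30% = 26.7%.
Total: 7.5735% + 10.8135% + 26.7% = 45.087%.
Rounded: 45.09%.

45.09%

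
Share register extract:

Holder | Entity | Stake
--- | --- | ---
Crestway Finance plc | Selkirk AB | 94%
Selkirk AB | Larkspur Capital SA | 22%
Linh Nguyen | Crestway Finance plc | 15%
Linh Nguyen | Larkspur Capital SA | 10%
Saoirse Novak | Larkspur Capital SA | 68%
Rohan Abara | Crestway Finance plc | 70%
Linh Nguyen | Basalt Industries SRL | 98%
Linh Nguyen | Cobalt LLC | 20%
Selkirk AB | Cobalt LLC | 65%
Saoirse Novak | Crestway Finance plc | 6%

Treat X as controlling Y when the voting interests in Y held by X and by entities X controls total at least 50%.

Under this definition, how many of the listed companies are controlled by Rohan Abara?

3

Rohan holds 70% of Crestway, so Rohan controls Crestway.
Crestway holds 94% of Selkirk, so Rohan controls Selkirk.
Selkirk holds 65% of Cobalt, so Rohan controls Cobalt.
No other company's threshold is met.
Rohan controls 3 companies.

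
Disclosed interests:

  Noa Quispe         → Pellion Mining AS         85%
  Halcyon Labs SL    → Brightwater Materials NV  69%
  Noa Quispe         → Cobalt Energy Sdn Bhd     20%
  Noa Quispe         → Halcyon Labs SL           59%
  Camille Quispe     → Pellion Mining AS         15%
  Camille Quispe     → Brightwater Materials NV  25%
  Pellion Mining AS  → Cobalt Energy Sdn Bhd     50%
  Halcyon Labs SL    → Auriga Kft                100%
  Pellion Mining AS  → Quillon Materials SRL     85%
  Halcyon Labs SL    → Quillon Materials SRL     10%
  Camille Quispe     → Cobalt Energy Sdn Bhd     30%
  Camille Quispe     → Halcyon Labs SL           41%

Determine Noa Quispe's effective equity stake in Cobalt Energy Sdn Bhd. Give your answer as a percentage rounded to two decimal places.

Noa reaches Cobalt along 2 paths.
Direct stake: 20% = 20%.
Via Pellion: 85% × 50% = 42.5%.
Total: 20% + 42.5% = 62.5%.
Rounded: 62.50%.

62.50%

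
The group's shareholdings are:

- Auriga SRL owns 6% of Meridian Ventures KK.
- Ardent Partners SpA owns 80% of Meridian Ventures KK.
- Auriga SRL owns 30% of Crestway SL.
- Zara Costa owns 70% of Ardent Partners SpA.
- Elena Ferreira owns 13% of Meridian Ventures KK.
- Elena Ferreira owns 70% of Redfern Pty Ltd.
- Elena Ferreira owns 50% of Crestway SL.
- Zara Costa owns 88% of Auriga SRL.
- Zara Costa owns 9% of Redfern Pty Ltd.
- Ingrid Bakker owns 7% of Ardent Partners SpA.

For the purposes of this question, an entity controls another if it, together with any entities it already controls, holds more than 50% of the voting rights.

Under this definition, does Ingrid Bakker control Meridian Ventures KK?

Ingrid's largest direct stake is 7% in Ardent, which does not meet the threshold, so Ingrid controls no company.
Neither Ingrid nor any entity Ingrid controls holds any voting interest in Meridian.
So Ingrid does not control Meridian.

No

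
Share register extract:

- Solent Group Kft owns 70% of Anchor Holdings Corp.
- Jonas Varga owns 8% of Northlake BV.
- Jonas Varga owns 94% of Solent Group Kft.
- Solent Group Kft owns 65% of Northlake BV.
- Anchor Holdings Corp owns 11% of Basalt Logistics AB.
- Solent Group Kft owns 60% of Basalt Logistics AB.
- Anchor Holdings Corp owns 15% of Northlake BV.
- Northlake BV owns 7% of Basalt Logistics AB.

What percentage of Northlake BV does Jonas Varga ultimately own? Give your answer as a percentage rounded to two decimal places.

78.97%

Jonas reaches Northlake along 3 paths.
Via Solent → Anchor: 94% × 70% × 15% = 9.87%.
Direct stake: 8% = 8%.
Via Solent: 94% × 65% = 61.1%.
Total: 9.87% + 8% + 61.1% = 78.97%.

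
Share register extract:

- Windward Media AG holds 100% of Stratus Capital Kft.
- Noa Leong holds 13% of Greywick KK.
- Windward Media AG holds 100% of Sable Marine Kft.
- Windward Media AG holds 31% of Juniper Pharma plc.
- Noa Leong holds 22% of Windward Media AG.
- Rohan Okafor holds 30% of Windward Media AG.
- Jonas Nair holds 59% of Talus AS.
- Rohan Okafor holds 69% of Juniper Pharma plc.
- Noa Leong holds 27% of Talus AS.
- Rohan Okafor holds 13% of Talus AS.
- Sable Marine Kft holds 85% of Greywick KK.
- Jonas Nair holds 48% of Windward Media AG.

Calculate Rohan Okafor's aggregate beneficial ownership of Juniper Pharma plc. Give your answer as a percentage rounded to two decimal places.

Rohan reaches Juniper along 2 paths.
Direct stake: 69% = 69%.
Via Windward: 30% × 31% = 9.3%.
Total: 69% + 9.3% = 78.3%.
Rounded: 78.30%.

78.30%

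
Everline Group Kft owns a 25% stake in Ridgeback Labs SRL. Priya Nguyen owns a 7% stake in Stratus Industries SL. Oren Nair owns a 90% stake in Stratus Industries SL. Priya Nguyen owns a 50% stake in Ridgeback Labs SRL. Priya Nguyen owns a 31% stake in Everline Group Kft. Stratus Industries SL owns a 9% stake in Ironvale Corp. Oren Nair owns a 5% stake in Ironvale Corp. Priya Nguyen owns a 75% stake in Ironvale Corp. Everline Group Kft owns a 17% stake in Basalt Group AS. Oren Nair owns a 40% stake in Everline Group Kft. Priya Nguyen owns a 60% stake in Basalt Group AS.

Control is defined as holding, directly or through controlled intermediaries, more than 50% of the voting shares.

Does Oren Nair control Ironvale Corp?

No

Oren holds 90% of Stratus, so Oren controls Stratus.
In Ironvale, Oren's side holds only 5% + 9% = 14%, not > 50%.
So Oren does not control Ironvale.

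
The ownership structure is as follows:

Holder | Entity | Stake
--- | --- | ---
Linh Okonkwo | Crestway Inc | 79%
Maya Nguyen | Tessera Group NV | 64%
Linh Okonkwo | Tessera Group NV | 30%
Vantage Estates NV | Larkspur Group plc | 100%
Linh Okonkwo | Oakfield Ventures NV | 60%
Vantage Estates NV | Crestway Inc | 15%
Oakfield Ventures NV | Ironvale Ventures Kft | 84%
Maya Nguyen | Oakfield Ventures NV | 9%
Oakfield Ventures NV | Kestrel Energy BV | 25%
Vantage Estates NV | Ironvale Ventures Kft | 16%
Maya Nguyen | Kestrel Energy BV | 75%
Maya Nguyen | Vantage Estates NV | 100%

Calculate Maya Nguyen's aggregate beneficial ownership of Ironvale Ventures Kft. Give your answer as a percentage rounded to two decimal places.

Maya reaches Ironvale along 2 paths.
Via Oakfield: 9% × 84% = 7.56%.
Via Vantage: 100% × 16% = 16%.
Total: 7.56% + 16% = 23.56%.

23.56%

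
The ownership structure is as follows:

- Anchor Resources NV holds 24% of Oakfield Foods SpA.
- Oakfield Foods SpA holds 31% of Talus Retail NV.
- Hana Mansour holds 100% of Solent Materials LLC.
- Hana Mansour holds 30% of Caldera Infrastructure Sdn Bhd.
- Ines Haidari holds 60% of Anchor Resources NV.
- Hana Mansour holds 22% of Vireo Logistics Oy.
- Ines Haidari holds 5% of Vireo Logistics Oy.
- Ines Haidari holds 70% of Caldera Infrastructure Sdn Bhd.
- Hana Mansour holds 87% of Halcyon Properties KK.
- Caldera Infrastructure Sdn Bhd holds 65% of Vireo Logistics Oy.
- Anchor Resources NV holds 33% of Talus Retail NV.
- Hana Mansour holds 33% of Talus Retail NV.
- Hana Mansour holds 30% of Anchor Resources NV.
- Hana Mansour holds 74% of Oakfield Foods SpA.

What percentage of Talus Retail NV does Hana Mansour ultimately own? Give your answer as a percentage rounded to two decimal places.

Hana reaches Talus along 4 paths.
Direct stake: 33% = 33%.
Via Anchor: 30% × 33% = 9.9%.
Via Anchor → Oakfield: 30% × 24% × 31% = 2.232%.
Via Oakfield: 74% × 31% = 22.94%.
Total: 33% + 9.9% + 2.232% + 22.94% = 68.072%.
Rounded: 68.07%.

68.07%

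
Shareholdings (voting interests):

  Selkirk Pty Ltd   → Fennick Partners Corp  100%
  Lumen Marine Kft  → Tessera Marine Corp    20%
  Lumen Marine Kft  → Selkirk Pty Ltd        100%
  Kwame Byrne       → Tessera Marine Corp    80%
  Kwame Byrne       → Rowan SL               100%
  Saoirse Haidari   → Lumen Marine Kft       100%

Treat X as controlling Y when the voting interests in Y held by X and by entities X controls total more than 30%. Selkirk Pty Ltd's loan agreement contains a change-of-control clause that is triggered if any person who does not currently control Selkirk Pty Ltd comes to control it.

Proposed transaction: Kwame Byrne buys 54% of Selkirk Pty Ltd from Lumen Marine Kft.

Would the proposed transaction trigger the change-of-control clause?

Yes

The purchase adds only to Kwame's holdings (Lumen's stake shrinks), so Kwame is the only person who could newly come to control Selkirk.
Kwame holds 80% of Tessera, so Kwame controls Tessera.
Kwame holds 100% of Rowan, so Kwame controls Rowan.
Neither Kwame nor any entity Kwame controls holds any voting interest in Selkirk.
So before the transaction, Kwame does not control Selkirk.
After the purchase, Kwame holds 54% of Selkirk directly, and Lumen's stake falls to 46%.
Kwame holds 54% of Selkirk, so Kwame controls Selkirk.
Kwame did not control Selkirk before and does after, so the clause is triggered.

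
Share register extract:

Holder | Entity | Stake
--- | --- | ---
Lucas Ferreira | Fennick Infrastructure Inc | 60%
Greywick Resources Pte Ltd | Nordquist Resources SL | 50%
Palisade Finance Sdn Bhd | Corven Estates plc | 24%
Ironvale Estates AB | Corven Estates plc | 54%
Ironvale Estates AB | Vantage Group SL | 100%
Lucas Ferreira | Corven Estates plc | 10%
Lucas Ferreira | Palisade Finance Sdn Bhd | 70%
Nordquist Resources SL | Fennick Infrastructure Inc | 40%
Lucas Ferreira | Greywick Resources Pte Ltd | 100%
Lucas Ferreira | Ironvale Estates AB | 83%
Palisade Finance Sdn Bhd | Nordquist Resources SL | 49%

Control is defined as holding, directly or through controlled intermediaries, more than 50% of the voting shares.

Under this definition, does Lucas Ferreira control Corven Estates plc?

Yes

Lucas holds 70% of Palisade, so Lucas controls Palisade.
Lucas holds 83% of Ironvale, so Lucas controls Ironvale.
Lucas and Ironvale and Palisade together hold 10% + 54% + 24% = 88% of Corven, so Lucas controls Corven.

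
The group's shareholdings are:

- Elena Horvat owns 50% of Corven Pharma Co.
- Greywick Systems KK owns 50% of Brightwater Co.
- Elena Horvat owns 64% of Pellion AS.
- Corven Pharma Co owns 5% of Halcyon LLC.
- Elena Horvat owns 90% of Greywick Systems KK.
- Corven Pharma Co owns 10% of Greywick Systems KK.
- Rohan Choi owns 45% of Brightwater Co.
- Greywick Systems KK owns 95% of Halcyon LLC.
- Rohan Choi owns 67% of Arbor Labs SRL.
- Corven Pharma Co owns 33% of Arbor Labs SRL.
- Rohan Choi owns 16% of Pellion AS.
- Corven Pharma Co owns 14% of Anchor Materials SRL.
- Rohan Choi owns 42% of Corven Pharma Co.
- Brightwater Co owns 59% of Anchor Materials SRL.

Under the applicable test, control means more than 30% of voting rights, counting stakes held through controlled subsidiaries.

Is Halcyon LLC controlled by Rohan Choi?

No

Rohan holds 42% of Corven, so Rohan controls Corven.
Rohan and Corven together hold 67% + 33% = 100% of Arbor, so Rohan controls Arbor.
Rohan holds 45% of Brightwater, so Rohan controls Brightwater.
Corven and Brightwater together hold 14% + 59% = 73% of Anchor, so Rohan controls Anchor.
In Halcyon, Rohan's side holds only 5%, not > 30%.
So Rohan does not control Halcyon.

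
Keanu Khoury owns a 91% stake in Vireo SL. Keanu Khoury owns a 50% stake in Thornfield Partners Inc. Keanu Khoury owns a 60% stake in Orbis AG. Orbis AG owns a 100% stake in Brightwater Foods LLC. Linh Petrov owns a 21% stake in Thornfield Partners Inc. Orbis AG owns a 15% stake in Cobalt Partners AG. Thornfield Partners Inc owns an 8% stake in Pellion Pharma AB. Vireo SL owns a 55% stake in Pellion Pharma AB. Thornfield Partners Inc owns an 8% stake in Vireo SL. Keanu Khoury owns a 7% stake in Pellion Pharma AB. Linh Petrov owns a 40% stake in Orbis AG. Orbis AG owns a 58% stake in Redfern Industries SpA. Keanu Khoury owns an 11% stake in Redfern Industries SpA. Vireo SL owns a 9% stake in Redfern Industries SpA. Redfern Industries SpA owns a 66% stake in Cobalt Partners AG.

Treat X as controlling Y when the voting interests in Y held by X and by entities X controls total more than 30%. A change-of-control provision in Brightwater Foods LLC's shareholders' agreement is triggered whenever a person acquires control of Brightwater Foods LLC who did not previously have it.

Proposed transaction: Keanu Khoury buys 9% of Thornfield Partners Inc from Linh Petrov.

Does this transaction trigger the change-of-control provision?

The purchase adds only to Keanu's holdings (Linh's stake shrinks), so Keanu is the only person who could newly come to control Brightwater.
Keanu holds 60% of Orbis, so Keanu controls Orbis.
Orbis holds 100% of Brightwater, so Keanu controls Brightwater.
So Keanu already controls Brightwater before the transaction.
After the purchase, Keanu's direct stake in Thornfield rises to 50% + 9% = 59%, and Linh's stake falls to 12%.
Keanu controlled Brightwater already, so this is not a new person acquiring control; every other person's position is unchanged or reduced.
No new person acquires control, so the clause is not triggered.

No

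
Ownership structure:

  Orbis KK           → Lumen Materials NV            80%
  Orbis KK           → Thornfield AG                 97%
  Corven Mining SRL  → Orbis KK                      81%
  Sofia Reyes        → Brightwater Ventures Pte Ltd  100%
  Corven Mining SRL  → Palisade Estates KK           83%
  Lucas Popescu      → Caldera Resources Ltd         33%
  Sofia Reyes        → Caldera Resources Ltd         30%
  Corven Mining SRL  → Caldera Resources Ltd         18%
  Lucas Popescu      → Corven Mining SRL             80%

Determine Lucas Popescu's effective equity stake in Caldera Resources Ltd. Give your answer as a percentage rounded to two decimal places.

Lucas reaches Caldera along 2 paths.
Via Corven: 80% × 18% = 14.4%.
Direct stake: 33% = 33%.
Total: 14.4% + 33% = 47.4%.
Rounded: 47.40%.

47.40%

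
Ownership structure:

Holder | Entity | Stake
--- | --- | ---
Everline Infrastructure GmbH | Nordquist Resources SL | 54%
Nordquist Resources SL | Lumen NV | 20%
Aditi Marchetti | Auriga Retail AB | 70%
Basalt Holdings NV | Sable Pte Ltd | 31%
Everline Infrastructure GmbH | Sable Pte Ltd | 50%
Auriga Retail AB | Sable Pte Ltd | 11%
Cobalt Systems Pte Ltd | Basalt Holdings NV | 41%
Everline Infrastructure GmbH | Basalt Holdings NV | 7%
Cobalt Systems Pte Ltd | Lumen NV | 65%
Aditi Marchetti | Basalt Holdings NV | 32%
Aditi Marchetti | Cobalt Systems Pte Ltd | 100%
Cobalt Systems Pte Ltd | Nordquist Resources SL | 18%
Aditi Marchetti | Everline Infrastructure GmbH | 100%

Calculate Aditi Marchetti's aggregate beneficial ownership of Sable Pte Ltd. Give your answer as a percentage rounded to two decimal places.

82.50%

Aditi reaches Sable along 5 paths.
Via Basalt: 32% × 31% = 9.92%.
Via Cobalt → Basalt: 100% × 41% × 31% = 12.71%.
Via Everline → Basalt: 100% × 7% × 31% = 2.17%.
Via Everline: 100% × 50% = 50%.
Via Auriga: 70% × 11% = 7.7%.
Total: 9.92% + 12.71% + 2.17% + 50% + 7.7% = 82.5%.
Rounded: 82.50%.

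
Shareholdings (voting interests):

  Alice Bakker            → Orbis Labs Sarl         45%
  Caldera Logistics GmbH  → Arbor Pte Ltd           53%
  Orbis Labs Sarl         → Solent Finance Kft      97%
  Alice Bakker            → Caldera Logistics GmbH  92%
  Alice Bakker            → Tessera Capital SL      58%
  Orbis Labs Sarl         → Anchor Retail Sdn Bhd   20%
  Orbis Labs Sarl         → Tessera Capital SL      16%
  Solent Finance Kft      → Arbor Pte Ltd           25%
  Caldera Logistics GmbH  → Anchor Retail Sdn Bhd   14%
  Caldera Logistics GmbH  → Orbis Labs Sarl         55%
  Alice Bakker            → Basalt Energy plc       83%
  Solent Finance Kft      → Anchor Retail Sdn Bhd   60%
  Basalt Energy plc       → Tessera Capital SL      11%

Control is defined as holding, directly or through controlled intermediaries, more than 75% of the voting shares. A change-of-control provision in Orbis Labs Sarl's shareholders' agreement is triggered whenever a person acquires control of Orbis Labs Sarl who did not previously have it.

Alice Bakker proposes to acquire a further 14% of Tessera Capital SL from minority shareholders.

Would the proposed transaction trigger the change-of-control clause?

The purchase changes only Alice's holdings, so Alice is the only person who could newly come to control Orbis.
Alice holds 92% of Caldera, so Alice controls Caldera.
Alice and Caldera together hold 45% + 55% = 100% of Orbis, so Alice controls Orbis.
So Alice already controls Orbis before the transaction.
After the purchase, Alice's direct stake in Tessera rises to 58% + 14% = 72%.
Alice controlled Orbis already, so this is not a new person acquiring control; every other person's position is unchanged or reduced.
No new person acquires control, so the clause is not triggered.

No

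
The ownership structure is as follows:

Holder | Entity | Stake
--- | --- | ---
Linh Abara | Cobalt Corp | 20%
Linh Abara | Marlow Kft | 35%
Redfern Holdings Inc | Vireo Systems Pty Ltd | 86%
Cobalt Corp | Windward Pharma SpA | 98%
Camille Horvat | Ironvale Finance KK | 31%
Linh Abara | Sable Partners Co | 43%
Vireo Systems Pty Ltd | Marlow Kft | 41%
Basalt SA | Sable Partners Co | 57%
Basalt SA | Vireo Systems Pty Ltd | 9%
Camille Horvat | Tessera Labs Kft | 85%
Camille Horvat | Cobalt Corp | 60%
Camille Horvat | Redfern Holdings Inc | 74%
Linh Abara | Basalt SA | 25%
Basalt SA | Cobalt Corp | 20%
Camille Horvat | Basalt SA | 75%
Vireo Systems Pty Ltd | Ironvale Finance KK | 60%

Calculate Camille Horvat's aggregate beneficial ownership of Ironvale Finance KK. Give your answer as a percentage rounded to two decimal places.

73.23%

Camille reaches Ironvale along 3 paths.
Via Basalt → Vireo: 75% × 9% × 60% = 4.05%.
Via Redfern → Vireo: 74% × 86% × 60% = 38.184%.
Direct stake: 31% = 31%.
Total: 4.05% + 38.184% + 31% = 73.234%.
Rounded: 73.23%.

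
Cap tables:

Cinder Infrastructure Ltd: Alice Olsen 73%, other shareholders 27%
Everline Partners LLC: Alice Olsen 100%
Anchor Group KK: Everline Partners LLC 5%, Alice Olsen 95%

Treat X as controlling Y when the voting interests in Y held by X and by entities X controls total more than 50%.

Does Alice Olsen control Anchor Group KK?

Yes

Alice holds 100% of Everline, so Alice controls Everline.
Everline and Alice together hold 5% + 95% = 100% of Anchor, so Alice controls Anchor.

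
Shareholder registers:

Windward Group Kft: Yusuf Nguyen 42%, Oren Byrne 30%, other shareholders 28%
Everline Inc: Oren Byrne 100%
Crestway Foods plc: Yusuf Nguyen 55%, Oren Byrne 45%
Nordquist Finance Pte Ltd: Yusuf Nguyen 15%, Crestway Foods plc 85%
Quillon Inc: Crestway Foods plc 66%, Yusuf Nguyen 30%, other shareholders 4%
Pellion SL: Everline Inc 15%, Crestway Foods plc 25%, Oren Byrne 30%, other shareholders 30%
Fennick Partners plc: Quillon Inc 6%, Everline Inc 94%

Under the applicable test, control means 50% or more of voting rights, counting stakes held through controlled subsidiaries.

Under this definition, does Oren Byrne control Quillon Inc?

No

Oren holds 100% of Everline, so Oren controls Everline.
Everline holds 94% of Fennick, so Oren controls Fennick.
Neither Oren nor any entity Oren controls holds any voting interest in Quillon.
So Oren does not control Quillon.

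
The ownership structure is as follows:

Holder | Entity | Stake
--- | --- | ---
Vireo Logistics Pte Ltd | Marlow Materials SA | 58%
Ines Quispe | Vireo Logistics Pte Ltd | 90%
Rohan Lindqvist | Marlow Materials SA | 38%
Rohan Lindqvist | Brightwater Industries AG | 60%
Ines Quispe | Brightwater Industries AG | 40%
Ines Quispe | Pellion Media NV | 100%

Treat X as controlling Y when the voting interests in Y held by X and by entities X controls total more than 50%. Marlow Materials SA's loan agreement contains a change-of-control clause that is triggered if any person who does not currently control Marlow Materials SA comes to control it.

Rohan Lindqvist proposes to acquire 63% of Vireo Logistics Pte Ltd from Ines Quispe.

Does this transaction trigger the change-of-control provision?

Yes

The purchase adds only to Rohan's holdings (Ines's stake shrinks), so Rohan is the only person who could newly come to control Marlow.
Rohan holds 60% of Brightwater, so Rohan controls Brightwater.
In Marlow, Rohan's side holds only 38%, not > 50%.
So before the transaction, Rohan does not control Marlow.
After the purchase, Rohan holds 63% of Vireo directly, and Ines's stake falls to 27%.
Rohan holds 63% of Vireo, so Rohan controls Vireo.
Rohan and Vireo together hold 38% + 58% = 96% of Marlow, so Rohan controls Marlow.
Rohan did not control Marlow before and does after, so the clause is triggered.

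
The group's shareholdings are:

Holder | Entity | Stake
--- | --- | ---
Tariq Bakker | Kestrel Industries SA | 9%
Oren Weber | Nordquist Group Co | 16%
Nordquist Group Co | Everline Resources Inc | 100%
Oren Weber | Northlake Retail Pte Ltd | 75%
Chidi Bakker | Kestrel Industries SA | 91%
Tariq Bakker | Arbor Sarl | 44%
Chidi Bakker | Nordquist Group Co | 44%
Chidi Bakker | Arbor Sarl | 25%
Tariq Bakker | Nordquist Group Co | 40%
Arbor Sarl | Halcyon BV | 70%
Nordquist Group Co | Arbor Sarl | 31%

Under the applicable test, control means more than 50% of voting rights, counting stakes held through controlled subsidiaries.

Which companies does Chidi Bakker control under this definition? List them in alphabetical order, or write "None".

Kestrel Industries SA

Chidi holds 91% of Kestrel, so Chidi controls Kestrel.
No other company's threshold is met.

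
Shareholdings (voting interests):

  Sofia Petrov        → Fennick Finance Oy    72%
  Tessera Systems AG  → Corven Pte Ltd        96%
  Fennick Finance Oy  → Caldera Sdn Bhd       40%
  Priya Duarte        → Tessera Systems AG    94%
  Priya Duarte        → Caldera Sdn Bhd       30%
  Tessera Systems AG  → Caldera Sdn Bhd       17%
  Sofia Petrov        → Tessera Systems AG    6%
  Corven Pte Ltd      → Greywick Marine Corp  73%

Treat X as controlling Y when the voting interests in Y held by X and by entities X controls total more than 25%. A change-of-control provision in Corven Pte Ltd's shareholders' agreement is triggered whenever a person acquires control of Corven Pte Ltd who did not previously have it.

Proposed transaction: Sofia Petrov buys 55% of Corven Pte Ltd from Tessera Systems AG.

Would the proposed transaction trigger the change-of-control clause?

Yes

The purchase adds only to Sofia's holdings (Tessera's stake shrinks), so Sofia is the only person who could newly come to control Corven.
Sofia holds 72% of Fennick, so Sofia controls Fennick.
Fennick holds 40% of Caldera, so Sofia controls Caldera.
Neither Sofia nor any entity Sofia controls holds any voting interest in Corven.
So before the transaction, Sofia does not control Corven.
After the purchase, Sofia holds 55% of Corven directly, and Tessera's stake falls to 41%.
Sofia holds 55% of Corven, so Sofia controls Corven.
Sofia did not control Corven before and does after, so the clause is triggered.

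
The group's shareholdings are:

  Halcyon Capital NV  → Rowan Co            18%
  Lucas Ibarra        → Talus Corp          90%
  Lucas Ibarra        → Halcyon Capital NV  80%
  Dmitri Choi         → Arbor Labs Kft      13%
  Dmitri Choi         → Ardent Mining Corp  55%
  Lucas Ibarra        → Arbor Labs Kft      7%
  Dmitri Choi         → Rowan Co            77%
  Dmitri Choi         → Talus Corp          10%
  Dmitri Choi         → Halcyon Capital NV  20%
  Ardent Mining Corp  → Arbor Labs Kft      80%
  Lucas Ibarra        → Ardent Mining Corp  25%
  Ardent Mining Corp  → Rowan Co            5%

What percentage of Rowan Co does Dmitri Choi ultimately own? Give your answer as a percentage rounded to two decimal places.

Dmitri reaches Rowan along 3 paths.
Via Halcyon: 20% × 18% = 3.6%.
Direct stake: 77% = 77%.
Via Ardent: 55% × 5% = 2.75%.
Total: 3.6% + 77% + 2.75% = 83.35%.

83.35%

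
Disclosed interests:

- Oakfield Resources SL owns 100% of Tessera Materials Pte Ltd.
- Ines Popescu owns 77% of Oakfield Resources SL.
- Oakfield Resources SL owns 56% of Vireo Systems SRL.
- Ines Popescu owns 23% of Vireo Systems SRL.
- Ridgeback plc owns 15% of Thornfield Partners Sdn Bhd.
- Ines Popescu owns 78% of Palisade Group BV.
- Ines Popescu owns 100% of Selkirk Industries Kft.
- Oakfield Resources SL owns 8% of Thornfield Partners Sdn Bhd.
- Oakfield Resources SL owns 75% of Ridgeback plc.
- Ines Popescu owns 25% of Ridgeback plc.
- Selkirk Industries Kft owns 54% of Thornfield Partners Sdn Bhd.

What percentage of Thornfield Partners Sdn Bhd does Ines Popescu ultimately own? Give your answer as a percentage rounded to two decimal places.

72.57%

Ines reaches Thornfield along 4 paths.
Via Selkirk: 100% × 54% = 54%.
Via Ridgeback: 25% × 15% = 3.75%.
Via Oakfield → Ridgeback: 77% × 75% × 15% = 8.6625%.
Via Oakfield: 77% × 8% = 6.16%.
Total: 54% + 3.75% + 8.6625% + 6.16% = 72.5725%.
Rounded: 72.57%.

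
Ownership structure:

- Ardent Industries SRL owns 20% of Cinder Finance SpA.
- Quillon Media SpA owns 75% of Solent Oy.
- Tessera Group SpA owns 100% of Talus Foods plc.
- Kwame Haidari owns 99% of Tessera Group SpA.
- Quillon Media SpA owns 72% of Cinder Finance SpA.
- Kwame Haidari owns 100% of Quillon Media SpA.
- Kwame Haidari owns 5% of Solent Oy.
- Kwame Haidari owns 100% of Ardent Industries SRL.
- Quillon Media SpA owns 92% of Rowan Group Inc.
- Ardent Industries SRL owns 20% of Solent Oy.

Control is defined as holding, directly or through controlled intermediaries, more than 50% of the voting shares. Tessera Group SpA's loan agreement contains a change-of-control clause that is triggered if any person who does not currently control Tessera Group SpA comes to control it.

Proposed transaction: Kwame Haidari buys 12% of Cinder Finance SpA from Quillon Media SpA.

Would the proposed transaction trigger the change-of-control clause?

The purchase adds only to Kwame's holdings (Quillon's stake shrinks), so Kwame is the only person who could newly come to control Tessera.
Kwame holds 99% of Tessera, so Kwame controls Tessera.
So Kwame already controls Tessera before the transaction.
After the purchase, Kwame holds 12% of Cinder directly, and Quillon's stake falls to 60%.
Kwame controlled Tessera already, so this is not a new person acquiring control; every other person's position is unchanged or reduced.
No new person acquires control, so the clause is not triggered.

No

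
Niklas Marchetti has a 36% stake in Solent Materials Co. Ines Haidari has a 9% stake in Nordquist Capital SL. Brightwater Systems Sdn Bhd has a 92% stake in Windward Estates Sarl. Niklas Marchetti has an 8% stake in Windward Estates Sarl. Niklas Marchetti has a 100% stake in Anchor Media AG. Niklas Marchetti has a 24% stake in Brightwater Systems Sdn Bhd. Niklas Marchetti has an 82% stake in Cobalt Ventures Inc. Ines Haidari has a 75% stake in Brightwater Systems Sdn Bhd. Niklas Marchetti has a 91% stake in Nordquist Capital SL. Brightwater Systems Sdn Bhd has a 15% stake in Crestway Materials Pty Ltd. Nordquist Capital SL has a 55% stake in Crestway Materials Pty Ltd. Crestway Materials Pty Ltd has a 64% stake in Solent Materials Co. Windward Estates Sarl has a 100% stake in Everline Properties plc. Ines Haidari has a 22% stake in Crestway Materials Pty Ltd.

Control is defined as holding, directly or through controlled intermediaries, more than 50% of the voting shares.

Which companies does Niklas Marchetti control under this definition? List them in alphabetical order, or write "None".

Anchor Media AG, Cobalt Ventures Inc, Crestway Materials Pty Ltd, Nordquist Capital SL, Solent Materials Co

Niklas holds 91% of Nordquist, so Niklas controls Nordquist.
Nordquist holds 55% of Crestway, so Niklas controls Crestway.
Niklas holds 100% of Anchor, so Niklas controls Anchor.
Niklas holds 82% of Cobalt, so Niklas controls Cobalt.
Niklas and Crestway together hold 36% + 64% = 100% of Solent, so Niklas controls Solent.
No other company's threshold is met.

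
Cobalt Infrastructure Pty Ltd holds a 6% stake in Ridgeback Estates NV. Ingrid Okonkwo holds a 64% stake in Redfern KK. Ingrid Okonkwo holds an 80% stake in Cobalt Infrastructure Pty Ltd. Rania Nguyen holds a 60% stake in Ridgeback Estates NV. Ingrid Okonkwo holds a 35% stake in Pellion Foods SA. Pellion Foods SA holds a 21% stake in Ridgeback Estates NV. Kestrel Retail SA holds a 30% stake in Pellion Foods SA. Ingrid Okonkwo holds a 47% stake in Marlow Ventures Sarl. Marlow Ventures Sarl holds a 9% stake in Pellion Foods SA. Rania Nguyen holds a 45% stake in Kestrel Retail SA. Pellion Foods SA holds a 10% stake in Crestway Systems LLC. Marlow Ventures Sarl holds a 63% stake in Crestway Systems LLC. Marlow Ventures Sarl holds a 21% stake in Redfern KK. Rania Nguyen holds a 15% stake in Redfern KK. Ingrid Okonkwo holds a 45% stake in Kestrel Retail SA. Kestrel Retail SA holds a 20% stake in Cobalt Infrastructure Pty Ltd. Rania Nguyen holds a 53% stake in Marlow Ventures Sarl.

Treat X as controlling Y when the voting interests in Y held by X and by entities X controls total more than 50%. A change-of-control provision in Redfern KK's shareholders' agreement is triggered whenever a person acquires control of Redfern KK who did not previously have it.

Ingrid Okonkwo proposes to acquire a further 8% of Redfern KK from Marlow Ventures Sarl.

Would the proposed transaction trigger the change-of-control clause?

The purchase adds only to Ingrid's holdings (Marlow's stake shrinks), so Ingrid is the only person who could newly come to control Redfern.
Ingrid holds 64% of Redfern, so Ingrid controls Redfern.
So Ingrid already controls Redfern before the transaction.
After the purchase, Ingrid's direct stake in Redfern rises to 64% + 8% = 72%, and Marlow's stake falls to 13%.
Ingrid controlled Redfern already, so this is not a new person acquiring control; every other person's position is unchanged or reduced.
No new person acquires control, so the clause is not triggered.

No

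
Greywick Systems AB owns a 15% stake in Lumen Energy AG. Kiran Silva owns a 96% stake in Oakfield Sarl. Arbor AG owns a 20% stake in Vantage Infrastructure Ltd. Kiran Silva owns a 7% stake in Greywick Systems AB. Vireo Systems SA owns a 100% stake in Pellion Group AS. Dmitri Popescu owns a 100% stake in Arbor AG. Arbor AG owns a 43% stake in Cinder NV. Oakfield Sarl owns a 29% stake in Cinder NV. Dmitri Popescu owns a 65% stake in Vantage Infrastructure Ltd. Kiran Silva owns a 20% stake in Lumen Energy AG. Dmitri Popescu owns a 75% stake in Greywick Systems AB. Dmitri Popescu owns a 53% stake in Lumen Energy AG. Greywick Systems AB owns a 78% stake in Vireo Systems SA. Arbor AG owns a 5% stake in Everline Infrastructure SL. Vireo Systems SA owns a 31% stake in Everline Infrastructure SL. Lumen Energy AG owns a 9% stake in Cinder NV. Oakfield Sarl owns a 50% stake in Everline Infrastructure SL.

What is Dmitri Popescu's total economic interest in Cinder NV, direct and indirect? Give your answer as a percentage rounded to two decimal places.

Dmitri reaches Cinder along 3 paths.
Via Arbor: 100% × 43% = 43%.
Via Lumen: 53% × 9% = 4.77%.
Via Greywick → Lumen: 75% × 15% × 9% = 1.0125%.
Total: 43% + 4.77% + 1.0125% = 48.7825%.
Rounded: 48.78%.

48.78%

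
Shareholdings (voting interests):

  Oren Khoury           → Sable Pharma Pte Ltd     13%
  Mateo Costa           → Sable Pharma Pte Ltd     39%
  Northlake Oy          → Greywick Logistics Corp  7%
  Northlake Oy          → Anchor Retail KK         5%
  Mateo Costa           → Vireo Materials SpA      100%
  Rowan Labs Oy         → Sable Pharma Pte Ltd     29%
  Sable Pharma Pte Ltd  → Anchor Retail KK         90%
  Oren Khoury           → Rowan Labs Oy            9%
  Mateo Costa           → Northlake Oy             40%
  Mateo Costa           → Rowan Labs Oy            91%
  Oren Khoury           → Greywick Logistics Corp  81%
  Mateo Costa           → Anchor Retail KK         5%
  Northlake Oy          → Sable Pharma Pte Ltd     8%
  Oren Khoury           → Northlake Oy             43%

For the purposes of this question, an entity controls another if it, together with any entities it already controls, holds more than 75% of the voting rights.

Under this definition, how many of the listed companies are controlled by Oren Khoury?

Oren holds 81% of Greywick, so Oren controls Greywick.
No other company's threshold is met.
Oren controls 1 company.

1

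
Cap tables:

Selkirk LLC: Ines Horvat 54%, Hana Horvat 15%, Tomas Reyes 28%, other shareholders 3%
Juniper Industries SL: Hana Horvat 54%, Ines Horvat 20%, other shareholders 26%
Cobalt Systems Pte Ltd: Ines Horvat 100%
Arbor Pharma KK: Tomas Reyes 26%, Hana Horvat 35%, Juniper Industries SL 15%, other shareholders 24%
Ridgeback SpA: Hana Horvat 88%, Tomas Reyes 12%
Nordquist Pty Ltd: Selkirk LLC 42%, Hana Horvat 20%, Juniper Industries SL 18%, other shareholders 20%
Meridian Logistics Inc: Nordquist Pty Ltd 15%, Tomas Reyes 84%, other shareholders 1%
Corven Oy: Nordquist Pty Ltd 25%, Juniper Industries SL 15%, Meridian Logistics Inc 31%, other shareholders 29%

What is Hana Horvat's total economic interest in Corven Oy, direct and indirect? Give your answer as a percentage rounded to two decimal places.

Hana reaches Corven along 7 paths.
Via Selkirk → Nordquist: 15% × 42% × 25% = 1.575%.
Via Nordquist: 20% × 25% = 5%.
Via Juniper → Nordquist: 54% × 18% × 25% = 2.43%.
Via Juniper: 54% × 15% = 8.1%.
Via Selkirk → Nordquist → Meridian: 15% × 42% × 15% × 31% = 0.29295%.
Via Nordquist → Meridian: 20% × 15% × 31% = 0.93%.
Via Juniper → Nordquist → Meridian: 54% × 18% × 15% × 31% = 0.45198%.
Total: 1.575% + 5% + 2.43% + 8.1% + 0.29295% + 0.93% + 0.45198% = 18.77993%.
Rounded: 18.78%.

18.78%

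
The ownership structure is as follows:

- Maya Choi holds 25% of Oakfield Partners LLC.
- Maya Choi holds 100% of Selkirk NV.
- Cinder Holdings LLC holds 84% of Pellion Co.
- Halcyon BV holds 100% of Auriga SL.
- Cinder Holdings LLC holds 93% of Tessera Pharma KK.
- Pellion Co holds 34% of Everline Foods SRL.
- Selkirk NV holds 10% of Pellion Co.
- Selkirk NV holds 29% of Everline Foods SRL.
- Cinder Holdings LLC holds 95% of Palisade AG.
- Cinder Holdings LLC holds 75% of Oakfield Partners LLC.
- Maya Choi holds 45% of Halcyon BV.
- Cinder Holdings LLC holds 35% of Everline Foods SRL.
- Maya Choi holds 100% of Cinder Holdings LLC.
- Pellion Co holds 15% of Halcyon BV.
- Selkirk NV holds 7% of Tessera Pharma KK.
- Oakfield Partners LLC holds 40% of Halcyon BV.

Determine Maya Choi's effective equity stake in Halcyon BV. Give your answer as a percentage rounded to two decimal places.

Maya reaches Halcyon along 5 paths.
Direct stake: 45% = 45%.
Via Oakfield: 25% × 40% = 10%.
Via Cinder → Oakfield: 100% × 75% × 40% = 30%.
Via Cinder → Pellion: 100% × 84% × 15% = 12.6%.
Via Selkirk → Pellion: 100% × 10% × 15% = 1.5%.
Total: 45% + 10% + 30% + 12.6% + 1.5% = 99.1%.
Rounded: 99.10%.

99.10%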